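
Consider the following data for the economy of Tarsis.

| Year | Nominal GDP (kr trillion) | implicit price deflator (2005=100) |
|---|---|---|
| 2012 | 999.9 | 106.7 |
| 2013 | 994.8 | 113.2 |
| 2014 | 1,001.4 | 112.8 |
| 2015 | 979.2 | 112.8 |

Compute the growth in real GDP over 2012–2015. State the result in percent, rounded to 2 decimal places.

Real GDP 2012 = 999.9/1.067 = 937.11.
Real GDP 2015 = 979.2/1.128 = 868.09.
Change = 868.09/937.11 − 1 = -0.0737.

-7.37%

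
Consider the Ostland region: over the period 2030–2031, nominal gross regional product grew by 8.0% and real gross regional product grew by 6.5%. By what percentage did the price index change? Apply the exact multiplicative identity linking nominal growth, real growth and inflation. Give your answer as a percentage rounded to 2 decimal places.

1.41%

(1 + g_nom) = (1 + g_real)(1 + π), so π = 1.0800 / 1.0650 − 1 = 0.01408.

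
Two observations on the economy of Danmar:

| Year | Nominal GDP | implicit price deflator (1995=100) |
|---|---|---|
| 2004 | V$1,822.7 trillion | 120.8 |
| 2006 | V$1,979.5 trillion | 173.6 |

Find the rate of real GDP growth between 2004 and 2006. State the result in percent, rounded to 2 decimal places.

Real GDP 2004 = 1822.7 / 1.208 = 1508.86.
Real GDP 2006 = 1979.5 / 1.736 = 1140.26.
Real growth = 1140.26 / 1508.86 − 1 = -0.2443.

-24.43%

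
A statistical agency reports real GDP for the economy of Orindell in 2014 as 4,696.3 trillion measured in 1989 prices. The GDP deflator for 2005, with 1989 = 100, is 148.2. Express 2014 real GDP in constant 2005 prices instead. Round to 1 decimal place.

Real GDP in 2005 prices = Real GDP in 1989 prices × (P_2005/P_1989) = 4696.3 × 1.482 = 6959.92.

6,959.9 trillion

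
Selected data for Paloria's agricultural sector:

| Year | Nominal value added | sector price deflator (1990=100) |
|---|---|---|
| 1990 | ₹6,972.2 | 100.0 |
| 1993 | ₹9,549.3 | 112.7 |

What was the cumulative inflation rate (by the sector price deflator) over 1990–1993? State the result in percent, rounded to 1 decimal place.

Price-level change = 112.7 / 100.0 − 1 = 0.1270.

12.7%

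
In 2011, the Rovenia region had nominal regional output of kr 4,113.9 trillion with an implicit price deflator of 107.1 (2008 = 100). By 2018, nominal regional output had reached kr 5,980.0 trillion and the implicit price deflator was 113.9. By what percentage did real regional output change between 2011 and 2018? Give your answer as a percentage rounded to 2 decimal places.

36.68%

Real regional output 2011 = 4113.9 / 1.071 = 3841.18.
Real regional output 2018 = 5980.0 / 1.139 = 5250.22.
Real growth = 5250.22 / 3841.18 − 1 = 0.3668.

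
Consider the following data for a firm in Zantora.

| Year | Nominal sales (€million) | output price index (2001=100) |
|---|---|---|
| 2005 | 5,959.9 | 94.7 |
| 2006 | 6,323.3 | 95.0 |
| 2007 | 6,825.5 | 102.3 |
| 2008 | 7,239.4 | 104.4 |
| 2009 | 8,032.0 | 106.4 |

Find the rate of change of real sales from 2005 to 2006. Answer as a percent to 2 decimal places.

5.76%

Real sales 2005 = 5959.9/0.947 = 6293.45.
Real sales 2006 = 6323.3/0.950 = 6656.11.
Change = 6656.11/6293.45 − 1 = 0.0576.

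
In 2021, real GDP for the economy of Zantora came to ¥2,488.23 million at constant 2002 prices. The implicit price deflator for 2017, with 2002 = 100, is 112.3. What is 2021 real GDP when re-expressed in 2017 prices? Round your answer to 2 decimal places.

Real GDP in 2017 prices = Real GDP in 2002 prices × (P_2017/P_2002) = 2488.23 × 1.123 = 2794.28.

¥2,794.28 million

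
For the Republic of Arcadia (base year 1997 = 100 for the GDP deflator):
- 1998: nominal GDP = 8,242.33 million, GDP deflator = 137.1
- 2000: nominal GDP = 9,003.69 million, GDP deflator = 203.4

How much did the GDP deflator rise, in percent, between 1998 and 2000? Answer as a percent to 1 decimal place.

48.4%

Price-level change = 203.4 / 137.1 − 1 = 0.4836.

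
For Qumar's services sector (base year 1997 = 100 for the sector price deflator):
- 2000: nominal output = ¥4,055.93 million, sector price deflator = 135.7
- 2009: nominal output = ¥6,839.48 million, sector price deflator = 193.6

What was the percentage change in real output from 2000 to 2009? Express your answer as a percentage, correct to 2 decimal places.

Deflate each year: 2000 → 4055.93/1.357 = 2988.89; 2009 → 6839.48/1.936 = 3532.79.
So real output changed by 3532.79/2988.89 − 1 = 0.1820, i.e. 18.20%.

18.20%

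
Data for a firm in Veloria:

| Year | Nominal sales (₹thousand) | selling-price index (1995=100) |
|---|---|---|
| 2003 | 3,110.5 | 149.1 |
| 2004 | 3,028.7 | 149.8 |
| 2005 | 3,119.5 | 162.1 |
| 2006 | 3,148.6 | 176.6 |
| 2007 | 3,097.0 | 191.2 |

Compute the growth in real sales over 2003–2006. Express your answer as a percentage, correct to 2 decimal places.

-14.54%

Real sales 2003 = 3110.5/1.491 = 2086.18.
Real sales 2006 = 3148.6/1.766 = 1782.90.
Change = 1782.90/2086.18 − 1 = -0.1454.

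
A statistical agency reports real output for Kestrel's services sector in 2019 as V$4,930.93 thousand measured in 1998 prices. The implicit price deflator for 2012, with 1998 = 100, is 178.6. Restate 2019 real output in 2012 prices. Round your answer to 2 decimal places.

V$8,806.64 thousand

Real output in 2012 prices = Real output in 1998 prices × (P_2012/P_1998) = 4930.93 × 1.786 = 8806.64.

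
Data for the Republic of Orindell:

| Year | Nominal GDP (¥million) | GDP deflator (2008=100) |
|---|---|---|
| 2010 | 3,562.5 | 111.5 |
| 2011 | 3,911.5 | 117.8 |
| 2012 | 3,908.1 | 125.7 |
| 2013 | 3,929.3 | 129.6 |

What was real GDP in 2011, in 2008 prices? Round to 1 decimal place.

Real GDP 2011 = 3911.5 / 1.178 = 3320.46.

¥3,320.5 million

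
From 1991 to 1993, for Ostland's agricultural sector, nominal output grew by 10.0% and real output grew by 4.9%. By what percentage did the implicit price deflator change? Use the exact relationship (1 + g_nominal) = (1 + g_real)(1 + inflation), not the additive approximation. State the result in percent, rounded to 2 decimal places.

(1 + g_nom) = (1 + g_real)(1 + π), so π = 1.1000 / 1.0490 − 1 = 0.04862.

4.86%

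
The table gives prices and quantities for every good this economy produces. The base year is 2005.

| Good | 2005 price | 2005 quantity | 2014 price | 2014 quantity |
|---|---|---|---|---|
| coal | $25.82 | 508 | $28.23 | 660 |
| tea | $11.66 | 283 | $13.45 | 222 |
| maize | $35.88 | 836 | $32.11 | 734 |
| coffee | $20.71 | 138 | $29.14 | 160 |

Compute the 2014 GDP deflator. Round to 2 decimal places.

101.16

Nominal GDP 2014 = 28.23·660 + 13.45·222 + 32.11·734 + 29.14·160 = 49848.84.
Real GDP 2014 (at 2005 prices) = 25.82·660 + 11.66·222 + 35.88·734 + 20.71·160 = 49279.24.
Deflator = Nominal/Real × 100 = 49848.84/49279.24 × 100 = 101.156.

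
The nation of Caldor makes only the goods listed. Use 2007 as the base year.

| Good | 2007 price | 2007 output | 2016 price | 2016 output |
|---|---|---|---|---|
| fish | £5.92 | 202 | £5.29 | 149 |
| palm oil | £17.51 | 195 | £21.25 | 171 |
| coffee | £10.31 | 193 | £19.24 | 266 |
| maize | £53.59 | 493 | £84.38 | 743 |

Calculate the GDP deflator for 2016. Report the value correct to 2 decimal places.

155.56

Nominal GDP 2016 = 5.29·149 + 21.25·171 + 19.24·266 + 84.38·743 = 72234.14.
Real GDP 2016 (at 2007 prices) = 5.92·149 + 17.51·171 + 10.31·266 + 53.59·743 = 46436.12.
Deflator = Nominal/Real × 100 = 72234.14/46436.12 × 100 = 155.556.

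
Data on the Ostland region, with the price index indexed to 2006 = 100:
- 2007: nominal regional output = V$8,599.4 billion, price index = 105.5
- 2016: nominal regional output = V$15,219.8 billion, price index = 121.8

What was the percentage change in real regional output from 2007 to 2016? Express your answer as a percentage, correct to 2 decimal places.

Real regional output 2007 = 8599.4 / 1.055 = 8151.09.
Real regional output 2016 = 15219.8 / 1.218 = 12495.73.
Real growth = 12495.73 / 8151.09 − 1 = 0.5330.

53.30%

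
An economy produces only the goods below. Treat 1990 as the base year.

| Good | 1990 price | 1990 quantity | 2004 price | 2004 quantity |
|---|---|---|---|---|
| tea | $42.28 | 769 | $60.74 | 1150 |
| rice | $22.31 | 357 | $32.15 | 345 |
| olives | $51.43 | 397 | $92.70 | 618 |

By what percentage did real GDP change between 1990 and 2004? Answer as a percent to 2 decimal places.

44.68%

Real GDP 1990 = Nominal GDP 1990 = 42.28·769 + 22.31·357 + 51.43·397 = 60895.70.
Real GDP 2004 (at 1990 prices) = 42.28·1150 + 22.31·345 + 51.43·618 = 88102.69.
Real growth = 88102.69/60895.70 − 1 = 0.4468.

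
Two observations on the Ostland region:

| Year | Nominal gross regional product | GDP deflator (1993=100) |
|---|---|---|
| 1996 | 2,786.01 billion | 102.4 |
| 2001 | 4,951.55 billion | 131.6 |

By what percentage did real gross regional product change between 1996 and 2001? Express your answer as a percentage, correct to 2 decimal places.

38.29%

Deflate each year: 1996 → 2786.01/1.024 = 2720.71; 2001 → 4951.55/1.316 = 3762.58.
So real gross regional product changed by 3762.58/2720.71 − 1 = 0.3829, i.e. 38.29%.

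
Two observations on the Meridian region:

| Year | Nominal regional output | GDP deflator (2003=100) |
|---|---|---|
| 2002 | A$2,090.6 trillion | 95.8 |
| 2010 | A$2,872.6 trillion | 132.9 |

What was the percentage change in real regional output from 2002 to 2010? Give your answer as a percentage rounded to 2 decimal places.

-0.95%

Real regional output 2002 = 2090.6 / 0.958 = 2182.25.
Real regional output 2010 = 2872.6 / 1.329 = 2161.47.
Real growth = 2161.47 / 2182.25 − 1 = -0.0095.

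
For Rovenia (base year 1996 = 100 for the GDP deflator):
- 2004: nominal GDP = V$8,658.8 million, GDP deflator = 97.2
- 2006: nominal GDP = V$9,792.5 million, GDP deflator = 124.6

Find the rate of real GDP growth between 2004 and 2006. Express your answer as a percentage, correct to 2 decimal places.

-11.78%

Real GDP 2004 = 8658.8 / 0.972 = 8908.23.
Real GDP 2006 = 9792.5 / 1.246 = 7859.15.
Real growth = 7859.15 / 8908.23 − 1 = -0.1178.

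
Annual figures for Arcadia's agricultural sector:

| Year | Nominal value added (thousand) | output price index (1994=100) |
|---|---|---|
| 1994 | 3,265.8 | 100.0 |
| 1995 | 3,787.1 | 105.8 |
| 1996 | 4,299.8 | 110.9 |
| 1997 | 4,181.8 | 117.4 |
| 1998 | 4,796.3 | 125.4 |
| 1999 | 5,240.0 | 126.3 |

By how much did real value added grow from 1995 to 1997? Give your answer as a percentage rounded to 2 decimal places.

Real value added 1995 = 3787.1/1.058 = 3579.49.
Real value added 1997 = 4181.8/1.174 = 3562.01.
Change = 3562.01/3579.49 − 1 = -0.0049.

-0.49%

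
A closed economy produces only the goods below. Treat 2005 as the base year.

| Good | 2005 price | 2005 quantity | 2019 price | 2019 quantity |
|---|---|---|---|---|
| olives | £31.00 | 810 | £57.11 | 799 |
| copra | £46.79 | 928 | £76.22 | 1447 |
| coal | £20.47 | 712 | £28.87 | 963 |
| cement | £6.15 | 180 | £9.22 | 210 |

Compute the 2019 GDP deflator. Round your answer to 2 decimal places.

163.61

Nominal GDP 2019 = 57.11·799 + 76.22·1447 + 28.87·963 + 9.22·210 = 185659.24.
Real GDP 2019 (at 2005 prices) = 31.00·799 + 46.79·1447 + 20.47·963 + 6.15·210 = 113478.24.
Deflator = Nominal/Real × 100 = 185659.24/113478.24 × 100 = 163.608.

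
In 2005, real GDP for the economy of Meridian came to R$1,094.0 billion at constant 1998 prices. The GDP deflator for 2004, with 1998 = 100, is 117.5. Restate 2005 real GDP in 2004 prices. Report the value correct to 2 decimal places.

Real GDP in 2004 prices = Real GDP in 1998 prices × (P_2004/P_1998) = 1094.0 × 1.175 = 1285.45.

R$1,285.45 billion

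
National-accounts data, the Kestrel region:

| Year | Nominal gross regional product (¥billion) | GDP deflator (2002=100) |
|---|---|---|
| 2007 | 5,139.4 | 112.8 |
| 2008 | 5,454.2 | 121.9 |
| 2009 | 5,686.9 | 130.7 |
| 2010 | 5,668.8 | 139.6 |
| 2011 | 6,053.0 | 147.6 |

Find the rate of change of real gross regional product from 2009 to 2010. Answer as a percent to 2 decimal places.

Real gross regional product 2009 = 5686.9/1.307 = 4351.11.
Real gross regional product 2010 = 5668.8/1.396 = 4060.74.
Change = 4060.74/4351.11 − 1 = -0.0667.

-6.67%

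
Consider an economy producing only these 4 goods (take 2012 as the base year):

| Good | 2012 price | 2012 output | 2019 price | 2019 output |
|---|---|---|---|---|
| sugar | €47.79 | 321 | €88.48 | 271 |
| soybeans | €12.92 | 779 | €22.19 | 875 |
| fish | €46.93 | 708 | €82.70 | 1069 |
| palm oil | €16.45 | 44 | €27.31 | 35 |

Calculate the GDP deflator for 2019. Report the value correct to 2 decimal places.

177.01

Nominal GDP 2019 = 88.48·271 + 22.19·875 + 82.70·1069 + 27.31·35 = 132756.48.
Real GDP 2019 (at 2012 prices) = 47.79·271 + 12.92·875 + 46.93·1069 + 16.45·35 = 75000.01.
Deflator = Nominal/Real × 100 = 132756.48/75000.01 × 100 = 177.009.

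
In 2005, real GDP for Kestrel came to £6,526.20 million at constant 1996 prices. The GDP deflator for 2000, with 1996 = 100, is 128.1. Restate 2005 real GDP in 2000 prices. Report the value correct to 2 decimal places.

Real GDP in 2000 prices = Real GDP in 1996 prices × (P_2000/P_1996) = 6526.20 × 1.281 = 8360.06.

£8,360.06 million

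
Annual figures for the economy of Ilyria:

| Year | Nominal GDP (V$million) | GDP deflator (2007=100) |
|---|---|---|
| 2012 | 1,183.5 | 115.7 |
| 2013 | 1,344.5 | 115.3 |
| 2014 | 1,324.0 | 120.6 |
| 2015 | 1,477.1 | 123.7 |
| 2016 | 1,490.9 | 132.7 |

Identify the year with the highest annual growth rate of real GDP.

2013

2013: real = 1344.5/1.153 = 1166.09; growth vs 2012 (1022.90) = 14.00%.
2014: real = 1324.0/1.206 = 1097.84; growth vs 2013 (1166.09) = -5.85%.
2015: real = 1477.1/1.237 = 1194.10; growth vs 2014 (1097.84) = 8.77%.
2016: real = 1490.9/1.327 = 1123.51; growth vs 2015 (1194.10) = -5.91%.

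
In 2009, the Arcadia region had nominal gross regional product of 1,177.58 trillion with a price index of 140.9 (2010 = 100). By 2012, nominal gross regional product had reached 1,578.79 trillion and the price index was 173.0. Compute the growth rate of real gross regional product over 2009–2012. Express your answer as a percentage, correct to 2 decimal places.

9.19%

Real gross regional product 2009 = 1177.58 / 1.409 = 835.76.
Real gross regional product 2012 = 1578.79 / 1.730 = 912.60.
Real growth = 912.60 / 835.76 − 1 = 0.0919.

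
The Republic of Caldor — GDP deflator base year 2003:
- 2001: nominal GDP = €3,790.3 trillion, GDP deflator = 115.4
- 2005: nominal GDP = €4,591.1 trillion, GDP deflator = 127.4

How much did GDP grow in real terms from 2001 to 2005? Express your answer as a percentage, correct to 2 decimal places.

9.72%

Deflate each year: 2001 → 3790.3/1.154 = 3284.49; 2005 → 4591.1/1.274 = 3603.69.
So real GDP changed by 3603.69/3284.49 − 1 = 0.0972, i.e. 9.72%.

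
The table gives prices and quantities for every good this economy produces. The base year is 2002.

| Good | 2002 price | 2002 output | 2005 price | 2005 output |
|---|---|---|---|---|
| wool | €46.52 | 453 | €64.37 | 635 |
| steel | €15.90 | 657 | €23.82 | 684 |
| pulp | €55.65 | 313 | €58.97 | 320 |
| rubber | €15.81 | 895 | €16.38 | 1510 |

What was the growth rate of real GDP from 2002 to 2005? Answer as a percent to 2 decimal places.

30.13%

Real GDP 2002 = Nominal GDP 2002 = 46.52·453 + 15.90·657 + 55.65·313 + 15.81·895 = 63088.26.
Real GDP 2005 (at 2002 prices) = 46.52·635 + 15.90·684 + 55.65·320 + 15.81·1510 = 82096.90.
Real growth = 82096.90/63088.26 − 1 = 0.3013.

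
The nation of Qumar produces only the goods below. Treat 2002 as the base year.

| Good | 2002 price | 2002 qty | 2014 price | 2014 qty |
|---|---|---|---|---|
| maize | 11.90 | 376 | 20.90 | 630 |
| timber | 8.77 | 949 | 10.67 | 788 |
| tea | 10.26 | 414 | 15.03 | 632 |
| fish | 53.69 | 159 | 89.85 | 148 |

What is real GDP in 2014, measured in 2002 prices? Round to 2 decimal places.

28838.20

Real GDP 2014 = Σ (p_2002 × q_2014) = 11.90·630 + 8.77·788 + 10.26·632 + 53.69·148 = 28838.20.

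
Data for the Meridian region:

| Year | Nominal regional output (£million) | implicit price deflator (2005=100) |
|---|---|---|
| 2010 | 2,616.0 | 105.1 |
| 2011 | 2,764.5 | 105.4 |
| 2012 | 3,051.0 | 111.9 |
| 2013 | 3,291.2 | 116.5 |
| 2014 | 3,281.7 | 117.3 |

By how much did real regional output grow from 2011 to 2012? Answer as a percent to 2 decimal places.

Real regional output 2011 = 2764.5/1.054 = 2622.87.
Real regional output 2012 = 3051.0/1.119 = 2726.54.
Change = 2726.54/2622.87 − 1 = 0.0395.

3.95%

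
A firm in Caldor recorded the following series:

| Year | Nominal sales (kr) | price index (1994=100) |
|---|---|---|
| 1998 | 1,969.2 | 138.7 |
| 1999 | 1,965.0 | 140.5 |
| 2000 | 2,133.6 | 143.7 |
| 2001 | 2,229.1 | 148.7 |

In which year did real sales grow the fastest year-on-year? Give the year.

1999: real = 1965.0/1.405 = 1398.58; growth vs 1998 (1419.75) = -1.49%.
2000: real = 2133.6/1.437 = 1484.76; growth vs 1999 (1398.58) = 6.16%.
2001: real = 2229.1/1.487 = 1499.06; growth vs 2000 (1484.76) = 0.96%.

2000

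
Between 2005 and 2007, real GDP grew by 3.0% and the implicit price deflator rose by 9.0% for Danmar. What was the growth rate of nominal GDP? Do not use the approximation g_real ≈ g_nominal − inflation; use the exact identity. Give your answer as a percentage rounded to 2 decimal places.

(1 + g_nom) = (1 + g_real)(1 + π) = 1.0300 × 1.0900 = 1.12270.

12.27%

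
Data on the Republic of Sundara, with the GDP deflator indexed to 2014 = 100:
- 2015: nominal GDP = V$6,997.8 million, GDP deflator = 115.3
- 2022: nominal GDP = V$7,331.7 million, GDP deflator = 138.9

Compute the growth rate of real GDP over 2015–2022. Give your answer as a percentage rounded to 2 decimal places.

Real GDP 2015 = 6997.8 / 1.153 = 6069.21.
Real GDP 2022 = 7331.7 / 1.389 = 5278.40.
Real growth = 5278.40 / 6069.21 − 1 = -0.1303.

-13.03%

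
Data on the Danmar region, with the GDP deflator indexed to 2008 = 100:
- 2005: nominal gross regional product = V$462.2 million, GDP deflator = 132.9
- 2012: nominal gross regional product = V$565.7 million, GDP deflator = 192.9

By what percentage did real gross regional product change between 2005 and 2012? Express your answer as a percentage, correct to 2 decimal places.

-15.68%

Deflate each year: 2005 → 462.2/1.329 = 347.78; 2012 → 565.7/1.929 = 293.26.
So real gross regional product changed by 293.26/347.78 − 1 = -0.1568, i.e. -15.68%.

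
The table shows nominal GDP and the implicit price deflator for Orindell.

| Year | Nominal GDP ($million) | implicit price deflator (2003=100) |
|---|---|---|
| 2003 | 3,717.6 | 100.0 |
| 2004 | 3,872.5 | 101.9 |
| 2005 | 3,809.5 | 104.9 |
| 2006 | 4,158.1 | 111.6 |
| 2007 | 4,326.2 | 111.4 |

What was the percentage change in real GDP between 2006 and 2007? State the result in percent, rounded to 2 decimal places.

4.23%

Real GDP 2006 = 4158.1/1.116 = 3725.90.
Real GDP 2007 = 4326.2/1.114 = 3883.48.
Change = 3883.48/3725.90 − 1 = 0.0423.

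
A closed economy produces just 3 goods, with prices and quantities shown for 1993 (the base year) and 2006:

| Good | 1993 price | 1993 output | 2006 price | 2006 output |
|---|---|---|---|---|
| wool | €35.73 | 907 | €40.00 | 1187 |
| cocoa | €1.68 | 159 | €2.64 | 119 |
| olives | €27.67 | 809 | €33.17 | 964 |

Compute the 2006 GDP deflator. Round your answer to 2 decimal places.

115.13

Nominal GDP 2006 = 40.00·1187 + 2.64·119 + 33.17·964 = 79770.04.
Real GDP 2006 (at 1993 prices) = 35.73·1187 + 1.68·119 + 27.67·964 = 69285.31.
Deflator = Nominal/Real × 100 = 79770.04/69285.31 × 100 = 115.133.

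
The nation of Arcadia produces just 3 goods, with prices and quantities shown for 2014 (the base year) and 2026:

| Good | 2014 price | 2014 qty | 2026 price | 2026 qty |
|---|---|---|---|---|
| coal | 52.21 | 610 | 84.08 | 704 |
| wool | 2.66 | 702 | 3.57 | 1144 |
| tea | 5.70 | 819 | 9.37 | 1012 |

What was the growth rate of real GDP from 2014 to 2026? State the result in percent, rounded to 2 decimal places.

Real GDP 2014 = Nominal GDP 2014 = 52.21·610 + 2.66·702 + 5.70·819 = 38383.72.
Real GDP 2026 (at 2014 prices) = 52.21·704 + 2.66·1144 + 5.70·1012 = 45567.28.
Real growth = 45567.28/38383.72 − 1 = 0.1872.

18.72%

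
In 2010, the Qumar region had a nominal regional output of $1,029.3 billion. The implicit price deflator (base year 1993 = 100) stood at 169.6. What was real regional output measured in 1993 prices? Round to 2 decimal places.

Real regional output = Nominal / (implicit price deflator/100) = 1029.3 / 1.696 = 606.90.

$606.90 billion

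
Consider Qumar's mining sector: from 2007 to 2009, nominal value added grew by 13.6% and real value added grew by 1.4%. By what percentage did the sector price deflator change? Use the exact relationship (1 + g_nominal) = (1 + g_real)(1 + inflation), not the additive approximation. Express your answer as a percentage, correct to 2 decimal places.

(1 + g_nom) = (1 + g_real)(1 + π), so π = 1.1360 / 1.0140 − 1 = 0.12032.

12.03%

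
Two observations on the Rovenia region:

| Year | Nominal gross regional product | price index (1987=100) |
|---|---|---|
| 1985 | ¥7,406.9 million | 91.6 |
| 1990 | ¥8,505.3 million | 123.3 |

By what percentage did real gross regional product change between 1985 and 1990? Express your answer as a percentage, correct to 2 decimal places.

Deflate each year: 1985 → 7406.9/0.916 = 8086.14; 1990 → 8505.3/1.233 = 6898.05.
So real gross regional product changed by 6898.05/8086.14 − 1 = -0.1469, i.e. -14.69%.

-14.69%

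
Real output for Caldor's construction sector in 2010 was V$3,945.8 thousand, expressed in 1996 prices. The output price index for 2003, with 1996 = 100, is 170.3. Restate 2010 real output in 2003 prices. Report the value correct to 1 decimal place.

Real output in 2003 prices = Real output in 1996 prices × (P_2003/P_1996) = 3945.8 × 1.703 = 6719.70.

V$6,719.7 thousand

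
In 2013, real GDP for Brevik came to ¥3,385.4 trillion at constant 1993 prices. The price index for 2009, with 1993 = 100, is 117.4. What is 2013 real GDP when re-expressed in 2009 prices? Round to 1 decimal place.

¥3,974.5 trillion

Real GDP in 2009 prices = Real GDP in 1993 prices × (P_2009/P_1993) = 3385.4 × 1.174 = 3974.46.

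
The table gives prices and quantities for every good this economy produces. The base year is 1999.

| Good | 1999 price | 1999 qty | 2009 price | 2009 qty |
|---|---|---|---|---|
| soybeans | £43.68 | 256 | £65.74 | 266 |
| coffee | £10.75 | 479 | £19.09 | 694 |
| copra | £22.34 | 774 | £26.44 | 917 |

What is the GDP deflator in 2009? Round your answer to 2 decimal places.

138.96

Nominal GDP 2009 = 65.74·266 + 19.09·694 + 26.44·917 = 54980.78.
Real GDP 2009 (at 1999 prices) = 43.68·266 + 10.75·694 + 22.34·917 = 39565.16.
Deflator = Nominal/Real × 100 = 54980.78/39565.16 × 100 = 138.963.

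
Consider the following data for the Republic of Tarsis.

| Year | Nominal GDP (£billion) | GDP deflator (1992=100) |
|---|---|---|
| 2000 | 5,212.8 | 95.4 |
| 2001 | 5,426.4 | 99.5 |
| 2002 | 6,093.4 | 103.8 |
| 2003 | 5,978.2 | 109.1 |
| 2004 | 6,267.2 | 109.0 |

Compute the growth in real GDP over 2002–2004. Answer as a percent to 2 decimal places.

-2.05%

Real GDP 2002 = 6093.4/1.038 = 5870.33.
Real GDP 2004 = 6267.2/1.090 = 5749.72.
Change = 5749.72/5870.33 − 1 = -0.0205.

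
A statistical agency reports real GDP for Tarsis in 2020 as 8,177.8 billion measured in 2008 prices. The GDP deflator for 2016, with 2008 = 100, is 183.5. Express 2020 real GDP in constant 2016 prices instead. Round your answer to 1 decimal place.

Real GDP in 2016 prices = Real GDP in 2008 prices × (P_2016/P_2008) = 8177.8 × 1.835 = 15006.26.

15,006.3 billion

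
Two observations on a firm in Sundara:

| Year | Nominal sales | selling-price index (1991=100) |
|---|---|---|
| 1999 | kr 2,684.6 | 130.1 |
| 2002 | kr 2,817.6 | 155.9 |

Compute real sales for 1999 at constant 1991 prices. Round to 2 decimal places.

kr 2,063.49

Real sales = Nominal / (selling-price index/100) = 2684.6 / 1.301 = 2063.49.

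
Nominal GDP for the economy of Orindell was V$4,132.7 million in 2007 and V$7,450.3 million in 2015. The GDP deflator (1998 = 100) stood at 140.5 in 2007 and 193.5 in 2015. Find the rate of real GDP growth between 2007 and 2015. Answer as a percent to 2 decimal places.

Real GDP 2007 = 4132.7 / 1.405 = 2941.42.
Real GDP 2015 = 7450.3 / 1.935 = 3850.28.
Real growth = 3850.28 / 2941.42 − 1 = 0.3090.

30.90%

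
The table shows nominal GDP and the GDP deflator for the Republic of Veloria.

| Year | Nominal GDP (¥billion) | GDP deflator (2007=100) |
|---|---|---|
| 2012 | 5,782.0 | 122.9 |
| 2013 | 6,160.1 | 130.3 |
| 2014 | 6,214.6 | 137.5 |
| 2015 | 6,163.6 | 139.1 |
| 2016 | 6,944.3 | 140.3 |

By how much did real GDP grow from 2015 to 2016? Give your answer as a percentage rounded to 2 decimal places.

11.70%

Real GDP 2015 = 6163.6/1.391 = 4431.06.
Real GDP 2016 = 6944.3/1.403 = 4949.61.
Change = 4949.61/4431.06 − 1 = 0.1170.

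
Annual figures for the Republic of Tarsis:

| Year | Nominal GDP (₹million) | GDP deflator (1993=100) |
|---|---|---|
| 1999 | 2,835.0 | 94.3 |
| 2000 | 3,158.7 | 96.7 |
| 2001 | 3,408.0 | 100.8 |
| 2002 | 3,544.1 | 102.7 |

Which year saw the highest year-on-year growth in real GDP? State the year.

2000: real = 3158.7/0.967 = 3266.49; growth vs 1999 (3006.36) = 8.65%.
2001: real = 3408.0/1.008 = 3380.95; growth vs 2000 (3266.49) = 3.50%.
2002: real = 3544.1/1.027 = 3450.93; growth vs 2001 (3380.95) = 2.07%.

2000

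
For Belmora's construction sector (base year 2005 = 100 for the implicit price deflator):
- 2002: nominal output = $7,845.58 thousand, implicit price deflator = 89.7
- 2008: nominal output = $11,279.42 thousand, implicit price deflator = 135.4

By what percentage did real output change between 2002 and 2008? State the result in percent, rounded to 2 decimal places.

Real output 2002 = 7845.58 / 0.897 = 8746.47.
Real output 2008 = 11279.42 / 1.354 = 8330.44.
Real growth = 8330.44 / 8746.47 − 1 = -0.0476.

-4.76%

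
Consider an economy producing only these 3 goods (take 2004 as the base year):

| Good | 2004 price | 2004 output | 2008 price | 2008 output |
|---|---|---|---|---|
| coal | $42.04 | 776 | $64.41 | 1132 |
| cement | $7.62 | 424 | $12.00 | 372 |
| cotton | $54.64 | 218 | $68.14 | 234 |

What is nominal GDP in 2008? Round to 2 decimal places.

Nominal GDP 2008 = Σ (p_2008 × q_2008) = 64.41·1132 + 12.00·372 + 68.14·234 = 93320.88.

$93320.88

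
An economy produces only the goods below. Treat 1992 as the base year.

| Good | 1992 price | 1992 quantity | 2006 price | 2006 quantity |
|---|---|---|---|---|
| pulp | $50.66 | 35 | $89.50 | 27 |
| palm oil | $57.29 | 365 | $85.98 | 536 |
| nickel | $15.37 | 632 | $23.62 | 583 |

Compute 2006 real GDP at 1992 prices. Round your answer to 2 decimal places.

$41035.97

Real GDP 2006 = Σ (p_1992 × q_2006) = 50.66·27 + 57.29·536 + 15.37·583 = 41035.97.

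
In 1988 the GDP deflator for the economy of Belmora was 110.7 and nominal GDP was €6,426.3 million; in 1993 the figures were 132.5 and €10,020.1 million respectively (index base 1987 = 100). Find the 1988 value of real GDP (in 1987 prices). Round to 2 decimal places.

Real GDP = Nominal / (GDP deflator/100) = 6426.3 / 1.107 = 5805.15.

€5,805.15 million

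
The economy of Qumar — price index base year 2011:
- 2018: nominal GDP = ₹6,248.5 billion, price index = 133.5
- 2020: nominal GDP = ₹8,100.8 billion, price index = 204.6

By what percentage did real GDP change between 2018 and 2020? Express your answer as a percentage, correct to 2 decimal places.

-15.41%

Deflate each year: 2018 → 6248.5/1.335 = 4680.52; 2020 → 8100.8/2.046 = 3959.34.
So real GDP changed by 3959.34/4680.52 − 1 = -0.1541, i.e. -15.41%.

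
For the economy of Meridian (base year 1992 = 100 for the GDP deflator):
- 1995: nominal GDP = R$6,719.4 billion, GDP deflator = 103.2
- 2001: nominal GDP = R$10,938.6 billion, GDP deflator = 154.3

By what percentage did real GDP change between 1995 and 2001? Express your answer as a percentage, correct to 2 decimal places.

8.88%

Real GDP 1995 = 6719.4 / 1.032 = 6511.05.
Real GDP 2001 = 10938.6 / 1.543 = 7089.18.
Real growth = 7089.18 / 6511.05 − 1 = 0.0888.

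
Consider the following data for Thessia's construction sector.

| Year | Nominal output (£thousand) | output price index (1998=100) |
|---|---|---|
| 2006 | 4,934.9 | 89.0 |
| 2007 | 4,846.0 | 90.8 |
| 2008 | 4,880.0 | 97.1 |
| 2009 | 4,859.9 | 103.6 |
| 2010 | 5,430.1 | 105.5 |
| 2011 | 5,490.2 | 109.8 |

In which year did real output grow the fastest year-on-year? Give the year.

2010

2007: real = 4846.0/0.908 = 5337.00; growth vs 2006 (5544.83) = -3.75%.
2008: real = 4880.0/0.971 = 5025.75; growth vs 2007 (5337.00) = -5.83%.
2009: real = 4859.9/1.036 = 4691.02; growth vs 2008 (5025.75) = -6.66%.
2010: real = 5430.1/1.055 = 5147.01; growth vs 2009 (4691.02) = 9.72%.
2011: real = 5490.2/1.098 = 5000.18; growth vs 2010 (5147.01) = -2.85%.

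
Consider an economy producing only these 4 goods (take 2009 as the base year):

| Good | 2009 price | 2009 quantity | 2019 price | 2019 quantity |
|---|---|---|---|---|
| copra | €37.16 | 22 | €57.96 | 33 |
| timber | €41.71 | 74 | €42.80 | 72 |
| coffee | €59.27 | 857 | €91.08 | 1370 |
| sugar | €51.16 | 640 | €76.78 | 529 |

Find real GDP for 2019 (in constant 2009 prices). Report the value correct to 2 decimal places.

€112492.94

Real GDP 2019 = Σ (p_2009 × q_2019) = 37.16·33 + 41.71·72 + 59.27·1370 + 51.16·529 = 112492.94.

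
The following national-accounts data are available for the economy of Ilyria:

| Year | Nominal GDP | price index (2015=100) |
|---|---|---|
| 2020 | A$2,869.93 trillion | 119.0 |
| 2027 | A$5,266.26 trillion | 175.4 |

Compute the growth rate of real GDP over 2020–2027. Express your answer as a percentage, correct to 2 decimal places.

Real GDP 2020 = 2869.93 / 1.190 = 2411.71.
Real GDP 2027 = 5266.26 / 1.754 = 3002.43.
Real growth = 3002.43 / 2411.71 − 1 = 0.2449.

24.49%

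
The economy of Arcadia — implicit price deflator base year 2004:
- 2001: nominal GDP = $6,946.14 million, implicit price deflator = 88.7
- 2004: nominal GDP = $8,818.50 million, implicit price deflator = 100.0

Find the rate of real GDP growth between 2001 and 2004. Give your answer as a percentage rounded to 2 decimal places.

Deflate each year: 2001 → 6946.14/0.887 = 7831.05; 2004 → 8818.50/1.000 = 8818.50.
So real GDP changed by 8818.50/7831.05 − 1 = 0.1261, i.e. 12.61%.

12.61%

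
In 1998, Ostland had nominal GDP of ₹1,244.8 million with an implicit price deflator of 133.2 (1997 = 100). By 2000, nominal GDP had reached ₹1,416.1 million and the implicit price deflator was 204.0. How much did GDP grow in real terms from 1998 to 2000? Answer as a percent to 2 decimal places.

Deflate each year: 1998 → 1244.8/1.332 = 934.53; 2000 → 1416.1/2.040 = 694.17.
So real GDP changed by 694.17/934.53 − 1 = -0.2572, i.e. -25.72%.

-25.72%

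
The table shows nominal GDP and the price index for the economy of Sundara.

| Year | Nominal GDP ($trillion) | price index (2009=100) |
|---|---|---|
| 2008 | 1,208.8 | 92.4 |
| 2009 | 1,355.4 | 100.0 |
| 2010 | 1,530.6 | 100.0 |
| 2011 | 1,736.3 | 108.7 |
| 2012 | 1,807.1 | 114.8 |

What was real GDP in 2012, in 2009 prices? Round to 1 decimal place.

$1,574.1 trillion

Real GDP 2012 = 1807.1 / 1.148 = 1574.13.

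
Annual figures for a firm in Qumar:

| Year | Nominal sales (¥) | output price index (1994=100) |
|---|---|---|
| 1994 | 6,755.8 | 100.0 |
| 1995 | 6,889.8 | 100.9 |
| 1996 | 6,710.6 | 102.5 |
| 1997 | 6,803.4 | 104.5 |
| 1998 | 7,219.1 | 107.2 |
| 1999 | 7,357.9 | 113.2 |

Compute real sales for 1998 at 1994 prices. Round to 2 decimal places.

Real sales 1998 = 7219.1 / 1.072 = 6734.24.

¥6,734.24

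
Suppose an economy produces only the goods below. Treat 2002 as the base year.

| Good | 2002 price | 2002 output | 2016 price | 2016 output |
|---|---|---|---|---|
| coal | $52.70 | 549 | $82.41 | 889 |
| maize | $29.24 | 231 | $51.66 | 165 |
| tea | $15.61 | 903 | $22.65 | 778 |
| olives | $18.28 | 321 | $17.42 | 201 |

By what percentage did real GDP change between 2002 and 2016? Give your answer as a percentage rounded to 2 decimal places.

21.28%

Real GDP 2002 = Nominal GDP 2002 = 52.70·549 + 29.24·231 + 15.61·903 + 18.28·321 = 55650.45.
Real GDP 2016 (at 2002 prices) = 52.70·889 + 29.24·165 + 15.61·778 + 18.28·201 = 67493.76.
Real growth = 67493.76/55650.45 − 1 = 0.2128.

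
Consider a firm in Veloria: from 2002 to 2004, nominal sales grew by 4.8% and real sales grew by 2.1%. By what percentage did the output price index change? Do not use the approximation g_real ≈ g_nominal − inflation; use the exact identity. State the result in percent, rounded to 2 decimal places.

2.64%

(1 + g_nom) = (1 + g_real)(1 + π), so π = 1.0480 / 1.0210 − 1 = 0.02644.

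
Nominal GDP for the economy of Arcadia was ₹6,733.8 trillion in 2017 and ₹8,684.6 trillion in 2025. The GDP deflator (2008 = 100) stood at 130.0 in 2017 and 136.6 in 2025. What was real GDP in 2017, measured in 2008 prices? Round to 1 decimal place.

Real GDP = Nominal / (GDP deflator/100) = 6733.8 / 1.300 = 5179.85.

₹5,179.8 trillion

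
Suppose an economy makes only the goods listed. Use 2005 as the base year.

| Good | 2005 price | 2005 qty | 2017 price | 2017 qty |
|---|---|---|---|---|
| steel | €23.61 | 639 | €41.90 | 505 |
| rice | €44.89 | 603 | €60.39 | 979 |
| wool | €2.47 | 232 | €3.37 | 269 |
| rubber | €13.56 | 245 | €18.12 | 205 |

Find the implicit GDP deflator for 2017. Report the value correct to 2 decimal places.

Nominal GDP 2017 = 41.90·505 + 60.39·979 + 3.37·269 + 18.12·205 = 84902.44.
Real GDP 2017 (at 2005 prices) = 23.61·505 + 44.89·979 + 2.47·269 + 13.56·205 = 59314.59.
Deflator = Nominal/Real × 100 = 84902.44/59314.59 × 100 = 143.139.

143.14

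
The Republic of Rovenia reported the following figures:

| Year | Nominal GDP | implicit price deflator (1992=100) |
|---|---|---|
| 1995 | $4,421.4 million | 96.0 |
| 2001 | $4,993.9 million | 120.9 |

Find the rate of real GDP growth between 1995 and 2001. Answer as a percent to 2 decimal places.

-10.31%

Deflate each year: 1995 → 4421.4/0.960 = 4605.63; 2001 → 4993.9/1.209 = 4130.60.
So real GDP changed by 4130.60/4605.63 − 1 = -0.1031, i.e. -10.31%.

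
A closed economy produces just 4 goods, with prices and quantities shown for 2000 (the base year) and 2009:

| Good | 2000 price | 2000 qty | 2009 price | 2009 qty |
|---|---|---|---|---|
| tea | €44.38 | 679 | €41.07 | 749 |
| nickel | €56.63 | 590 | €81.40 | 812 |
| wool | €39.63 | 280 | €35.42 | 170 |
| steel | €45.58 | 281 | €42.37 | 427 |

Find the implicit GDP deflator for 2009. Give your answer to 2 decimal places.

114.75

Nominal GDP 2009 = 41.07·749 + 81.40·812 + 35.42·170 + 42.37·427 = 120971.62.
Real GDP 2009 (at 2000 prices) = 44.38·749 + 56.63·812 + 39.63·170 + 45.58·427 = 105423.94.
Deflator = Nominal/Real × 100 = 120971.62/105423.94 × 100 = 114.748.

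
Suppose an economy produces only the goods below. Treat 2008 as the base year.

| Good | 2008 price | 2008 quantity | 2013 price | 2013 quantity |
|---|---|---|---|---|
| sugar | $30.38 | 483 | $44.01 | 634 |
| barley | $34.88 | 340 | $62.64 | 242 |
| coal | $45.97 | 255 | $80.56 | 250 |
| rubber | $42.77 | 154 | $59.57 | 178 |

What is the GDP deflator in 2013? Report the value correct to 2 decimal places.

Nominal GDP 2013 = 44.01·634 + 62.64·242 + 80.56·250 + 59.57·178 = 73804.68.
Real GDP 2013 (at 2008 prices) = 30.38·634 + 34.88·242 + 45.97·250 + 42.77·178 = 46807.44.
Deflator = Nominal/Real × 100 = 73804.68/46807.44 × 100 = 157.677.

157.68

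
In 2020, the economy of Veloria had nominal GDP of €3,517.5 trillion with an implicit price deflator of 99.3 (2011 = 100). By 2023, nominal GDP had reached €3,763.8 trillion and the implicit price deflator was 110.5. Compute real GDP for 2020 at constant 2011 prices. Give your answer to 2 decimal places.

Real GDP = Nominal / (implicit price deflator/100) = 3517.5 / 0.993 = 3542.30.

€3,542.30 trillion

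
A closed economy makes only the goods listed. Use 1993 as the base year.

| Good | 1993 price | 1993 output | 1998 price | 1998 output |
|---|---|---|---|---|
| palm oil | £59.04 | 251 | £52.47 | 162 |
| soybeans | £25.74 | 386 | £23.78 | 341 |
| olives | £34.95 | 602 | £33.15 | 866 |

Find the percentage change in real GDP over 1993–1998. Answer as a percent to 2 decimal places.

6.14%

Real GDP 1993 = Nominal GDP 1993 = 59.04·251 + 25.74·386 + 34.95·602 = 45794.58.
Real GDP 1998 (at 1993 prices) = 59.04·162 + 25.74·341 + 34.95·866 = 48608.52.
Real growth = 48608.52/45794.58 − 1 = 0.0614.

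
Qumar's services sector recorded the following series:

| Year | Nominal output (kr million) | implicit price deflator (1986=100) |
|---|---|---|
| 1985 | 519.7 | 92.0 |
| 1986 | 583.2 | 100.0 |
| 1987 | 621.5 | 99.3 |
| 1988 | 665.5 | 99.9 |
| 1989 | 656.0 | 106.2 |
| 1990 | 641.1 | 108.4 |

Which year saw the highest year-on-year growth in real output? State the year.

1986: real = 583.2/1.000 = 583.20; growth vs 1985 (564.89) = 3.24%.
1987: real = 621.5/0.993 = 625.88; growth vs 1986 (583.20) = 7.32%.
1988: real = 665.5/0.999 = 666.17; growth vs 1987 (625.88) = 6.44%.
1989: real = 656.0/1.062 = 617.70; growth vs 1988 (666.17) = -7.28%.
1990: real = 641.1/1.084 = 591.42; growth vs 1989 (617.70) = -4.25%.

1987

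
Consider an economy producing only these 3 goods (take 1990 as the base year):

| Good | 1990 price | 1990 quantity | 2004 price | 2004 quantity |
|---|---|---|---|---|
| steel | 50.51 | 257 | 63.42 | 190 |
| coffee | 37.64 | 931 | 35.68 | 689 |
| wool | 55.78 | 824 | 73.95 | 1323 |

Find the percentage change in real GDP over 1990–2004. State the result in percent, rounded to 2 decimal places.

16.32%

Real GDP 1990 = Nominal GDP 1990 = 50.51·257 + 37.64·931 + 55.78·824 = 93986.63.
Real GDP 2004 (at 1990 prices) = 50.51·190 + 37.64·689 + 55.78·1323 = 109327.80.
Real growth = 109327.80/93986.63 − 1 = 0.1632.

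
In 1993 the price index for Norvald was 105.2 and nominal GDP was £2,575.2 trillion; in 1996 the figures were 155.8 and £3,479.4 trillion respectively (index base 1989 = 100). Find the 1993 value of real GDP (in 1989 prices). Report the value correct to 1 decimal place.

Real GDP = Nominal / (price index/100) = 2575.2 / 1.052 = 2447.91.

£2,447.9 trillion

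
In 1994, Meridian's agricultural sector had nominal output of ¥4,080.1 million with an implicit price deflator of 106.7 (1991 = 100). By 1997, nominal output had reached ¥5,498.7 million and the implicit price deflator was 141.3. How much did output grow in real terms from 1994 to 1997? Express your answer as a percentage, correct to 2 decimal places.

1.77%

Deflate each year: 1994 → 4080.1/1.067 = 3823.90; 1997 → 5498.7/1.413 = 3891.51.
So real output changed by 3891.51/3823.90 − 1 = 0.0177, i.e. 1.77%.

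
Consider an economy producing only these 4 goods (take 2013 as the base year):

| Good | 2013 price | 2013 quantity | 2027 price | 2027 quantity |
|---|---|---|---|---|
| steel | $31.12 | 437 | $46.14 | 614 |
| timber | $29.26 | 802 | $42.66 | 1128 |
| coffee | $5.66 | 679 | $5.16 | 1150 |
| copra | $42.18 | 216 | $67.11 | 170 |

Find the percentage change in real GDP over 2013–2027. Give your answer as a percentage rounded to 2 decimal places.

Real GDP 2013 = Nominal GDP 2013 = 31.12·437 + 29.26·802 + 5.66·679 + 42.18·216 = 50019.98.
Real GDP 2027 (at 2013 prices) = 31.12·614 + 29.26·1128 + 5.66·1150 + 42.18·170 = 65792.56.
Real growth = 65792.56/50019.98 − 1 = 0.3153.

31.53%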